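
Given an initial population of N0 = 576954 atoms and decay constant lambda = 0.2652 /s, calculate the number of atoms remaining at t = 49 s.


N = N0 * exp(-lambda * t)
N = 576954 * exp(-0.2652 * 49)
N = 1.3109

1.3109


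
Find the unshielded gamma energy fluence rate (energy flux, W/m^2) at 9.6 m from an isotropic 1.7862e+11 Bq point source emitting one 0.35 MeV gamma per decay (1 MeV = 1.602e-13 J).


psi = A * E * 1.602e-13 / (4*pi*r^2)
psi = 1.7862e+11 * 0.35 * 1.602e-13 / (4*pi*9.6^2)
psi = 8.6479e-06 W/m^2

8.6479e-06


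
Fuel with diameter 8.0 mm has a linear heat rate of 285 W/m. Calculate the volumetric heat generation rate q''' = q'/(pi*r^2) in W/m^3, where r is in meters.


r = D / 2 / 1000 = 8.0 / 2 / 1000 = 0.004 m
q''' = q' / (pi * r^2)
q''' = 285 / (pi * 0.004^2)
q''' = 5.6699e+06 W/m^3

5.6699e+06


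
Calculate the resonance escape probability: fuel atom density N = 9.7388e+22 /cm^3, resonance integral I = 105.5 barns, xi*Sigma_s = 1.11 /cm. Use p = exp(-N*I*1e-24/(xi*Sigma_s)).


p = exp(-N * I * 1e-24 / (xi*Sigma_s))
p = exp(-9.7388e+22 * 105.5 * 1e-24 / 1.11)
p = 9.5513e-05

9.5513e-05


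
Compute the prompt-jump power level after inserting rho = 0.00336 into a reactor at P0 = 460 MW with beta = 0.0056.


P1/P0 = beta / (beta - rho)
P1/P0 = 0.0056 / (0.0056 - 0.00336) = 2.500000
P1 = 460 * 2.500000 = 1150.0 MW

1150.0


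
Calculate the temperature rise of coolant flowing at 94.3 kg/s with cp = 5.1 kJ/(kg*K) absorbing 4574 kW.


dT = Q / (m_dot * cp)
dT = 4574 / (94.3 * 5.1)
dT = 9.5107 C

9.5107


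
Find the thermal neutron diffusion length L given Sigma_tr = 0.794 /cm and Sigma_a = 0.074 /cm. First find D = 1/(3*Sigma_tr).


D = 1 / (3 * Sigma_tr) = 1 / (3 * 0.794) = 0.4198153 cm
L = sqrt(D / Sigma_a)
L = sqrt(0.4198153 / 0.074)
L = 2.3818 cm

2.3818


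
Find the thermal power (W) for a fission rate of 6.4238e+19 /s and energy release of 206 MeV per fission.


P = fission_rate * E_MeV * 1.602e-13
P = 6.4238e+19 * 206 * 1.602e-13
P = 2.1199e+09 W

2.1199e+09


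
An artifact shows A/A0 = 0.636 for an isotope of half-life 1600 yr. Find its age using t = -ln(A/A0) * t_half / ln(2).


lambda = ln(2) / t_half = ln(2) / 1600 = 4.332170e-04 /yr
t = -ln(A/A0) / lambda
t = -ln(0.636) / 4.332170e-04
t = 1044.6 yr

1044.6


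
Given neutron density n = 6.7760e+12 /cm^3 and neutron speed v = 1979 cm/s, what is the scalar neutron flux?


phi = n * v
phi = 6.7760e+12 * 1979
phi = 1.3410e+16 /cm^2/s

1.3410e+16


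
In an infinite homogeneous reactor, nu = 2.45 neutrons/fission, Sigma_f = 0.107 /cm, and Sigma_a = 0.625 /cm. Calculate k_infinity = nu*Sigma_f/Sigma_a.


k_inf = nu * Sigma_f / Sigma_a
k_inf = 2.45 * 0.107 / 0.625
k_inf = 0.41944

0.41944


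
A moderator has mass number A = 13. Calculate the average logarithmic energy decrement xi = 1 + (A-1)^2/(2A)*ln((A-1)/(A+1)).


xi = 1 + (A-1)^2/(2A) * ln((A-1)/(A+1))
xi = 1 + (13-1)^2/(2*13) * ln((13-1)/(13 +1))
xi = 0.14624

0.14624


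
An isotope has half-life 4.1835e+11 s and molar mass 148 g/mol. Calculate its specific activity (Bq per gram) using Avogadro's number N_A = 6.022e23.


lambda = ln(2) / t_half = ln(2) / 4.1835e+11 = 1.656860e-12 /s
SA = lambda * N_A / M
SA = 1.656860e-12 * 6.022e23 / 148
SA = 6.7416e+09 Bq/g

6.7416e+09


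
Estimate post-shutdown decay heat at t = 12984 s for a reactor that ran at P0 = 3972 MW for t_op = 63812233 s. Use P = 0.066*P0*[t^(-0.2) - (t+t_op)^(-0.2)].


P/P0 = 0.066 * [t^(-0.2) - (t + t_op)^(-0.2)]
P/P0 = 0.066 * [12984^(-0.2) - (12984 + 63812233)^(-0.2)]
P/P0 = 0.066 * [0.1504244 - 0.02747904] = 0.008114394
P = 3972 * 0.008114394 = 32.230 MW

32.230


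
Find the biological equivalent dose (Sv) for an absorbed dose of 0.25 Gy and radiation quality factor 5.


H = D * Q
H = 0.25 * 5
H = 1.2500 Sv

1.2500


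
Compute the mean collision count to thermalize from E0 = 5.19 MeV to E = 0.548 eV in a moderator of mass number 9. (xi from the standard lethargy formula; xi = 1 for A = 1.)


xi = 1 + (A-1)^2/(2A)*ln((A-1)/(A+1)) = 0.2066007 (for A = 9)
n = ln(E0/E) / xi
n = ln(5.19e6 / 0.548) / 0.2066007
n = ln(9.470803e+06) / 0.2066007 = 77.753

77.753


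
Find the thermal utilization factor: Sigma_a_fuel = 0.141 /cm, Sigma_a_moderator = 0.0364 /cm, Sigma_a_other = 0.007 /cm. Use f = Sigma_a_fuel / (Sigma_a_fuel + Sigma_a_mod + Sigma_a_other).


f = Sigma_a_fuel / (Sigma_a_fuel + Sigma_a_mod + Sigma_a_other)
f = 0.141 / (0.141 + 0.0364 + 0.007)
f = 0.76464

0.76464


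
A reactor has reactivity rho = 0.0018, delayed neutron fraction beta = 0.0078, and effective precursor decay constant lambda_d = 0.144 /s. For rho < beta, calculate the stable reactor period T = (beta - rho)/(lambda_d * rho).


T = (beta - rho) / (lambda_d * rho)
T = (0.0078 - 0.0018) / (0.144 * 0.0018)
T = 23.148 s

23.148


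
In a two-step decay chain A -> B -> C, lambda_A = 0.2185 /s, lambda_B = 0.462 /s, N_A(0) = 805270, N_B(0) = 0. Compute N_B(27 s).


N_B(t) = lambda_A * N_A0 / (lambda_B - lambda_A) * [exp(-lambda_A*t) - exp(-lambda_B*t)]
exp(-0.2185*27) = 0.002740815; exp(-0.462*27) = 3.824817e-06
N_B = 0.2185 * 805270 / (0.462 - 0.2185) * (0.002740815 - 3.824817e-06)
N_B = 1977.7

1977.7


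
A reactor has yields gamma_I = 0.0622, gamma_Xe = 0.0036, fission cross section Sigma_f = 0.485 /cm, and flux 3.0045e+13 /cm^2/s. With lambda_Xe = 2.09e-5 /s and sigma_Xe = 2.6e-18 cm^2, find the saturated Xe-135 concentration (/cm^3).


Xe_eq = (gamma_I + gamma_Xe) * Sigma_f * phi / (lambda_Xe + sigma_Xe * phi)
Numerator = (0.0622 + 0.0036) * 0.485 * 3.0045e+13 = 9.588261e+11
Denominator = 2.09e-5 + 2.6e-18 * 3.0045e+13 = 9.901700e-05
Xe_eq = 9.588261e+11 / 9.901700e-05 = 9.6834e+15 /cm^3

9.6834e+15


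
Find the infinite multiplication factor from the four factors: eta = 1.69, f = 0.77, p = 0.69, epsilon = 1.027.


k_inf = eta * f * p * epsilon
k_inf = 1.69 * 0.77 * 0.69 * 1.027
k_inf = 0.92214

0.92214


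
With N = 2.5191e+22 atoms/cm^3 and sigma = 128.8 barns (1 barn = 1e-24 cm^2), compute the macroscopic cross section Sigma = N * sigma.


Sigma = N * sigma_barns * 1e-24
Sigma = 2.5191e+22 * 128.8 * 1e-24
Sigma = 3.2446 /cm

3.2446


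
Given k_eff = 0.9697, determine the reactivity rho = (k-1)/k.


rho = (k_eff - 1) / k_eff
rho = (0.9697 - 1) / 0.9697
rho = -0.031247

-0.031247


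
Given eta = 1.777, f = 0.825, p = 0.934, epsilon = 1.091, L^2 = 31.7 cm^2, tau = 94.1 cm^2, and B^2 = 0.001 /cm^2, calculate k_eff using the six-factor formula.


k_inf = eta*f*p*eps = 1.777*0.825*0.934*1.091 = 1.493871
P_TNL = 1/(1 + L^2*B^2) = 1/(1 + 31.7*0.001) = 0.9692740
P_FNL = exp(-B^2*tau) = exp(-0.001*94.1) = 0.9101917
k_eff = k_inf * P_TNL * P_FNL = 1.493871 * 0.9692740 * 0.9101917
k_eff = 1.3179

1.3179


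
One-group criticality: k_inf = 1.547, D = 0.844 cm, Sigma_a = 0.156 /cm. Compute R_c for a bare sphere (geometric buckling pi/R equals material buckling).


L^2 = D / Sigma_a = 0.844 / 0.156 = 5.410256 cm^2
B_m^2 = (k_inf - 1) / L^2 = (1.547 - 1) / 5.410256 = 0.1011043 /cm^2
For a bare sphere: B_g = pi/R, so R_c = pi / sqrt(B_m^2)
R_c = pi / sqrt(0.1011043) = 9.8802 cm

9.8802


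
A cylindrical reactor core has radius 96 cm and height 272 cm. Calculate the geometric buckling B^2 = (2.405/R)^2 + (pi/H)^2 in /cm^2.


B^2 = (2.405/R)^2 + (pi/H)^2
B^2 = (2.405/96)^2 + (pi/272)^2
B^2 = 7.6101e-04 /cm^2

7.6101e-04


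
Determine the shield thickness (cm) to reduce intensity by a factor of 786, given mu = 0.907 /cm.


x = ln(factor) / mu
x = ln(786) / 0.907
x = 7.3506 cm

7.3506


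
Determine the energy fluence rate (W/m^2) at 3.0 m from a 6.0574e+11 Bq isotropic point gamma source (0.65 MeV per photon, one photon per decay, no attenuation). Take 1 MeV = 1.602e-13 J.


psi = A * E * 1.602e-13 / (4*pi*r^2)
psi = 6.0574e+11 * 0.65 * 1.602e-13 / (4*pi*3.0^2)
psi = 5.5771e-04 W/m^2

5.5771e-04


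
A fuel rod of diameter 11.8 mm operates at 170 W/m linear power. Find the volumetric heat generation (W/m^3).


r = D / 2 / 1000 = 11.8 / 2 / 1000 = 0.0059 m
q''' = q' / (pi * r^2)
q''' = 170 / (pi * 0.0059^2)
q''' = 1.5545e+06 W/m^3

1.5545e+06


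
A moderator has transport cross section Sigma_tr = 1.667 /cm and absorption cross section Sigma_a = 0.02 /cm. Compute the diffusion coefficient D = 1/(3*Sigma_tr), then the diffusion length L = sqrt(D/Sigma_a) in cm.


D = 1 / (3 * Sigma_tr) = 1 / (3 * 1.667) = 0.1999600 cm
L = sqrt(D / Sigma_a)
L = sqrt(0.1999600 / 0.02)
L = 3.1620 cm

3.1620


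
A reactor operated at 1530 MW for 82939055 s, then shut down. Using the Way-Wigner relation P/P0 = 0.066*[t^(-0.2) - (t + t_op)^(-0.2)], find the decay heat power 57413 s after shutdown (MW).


P/P0 = 0.066 * [t^(-0.2) - (t + t_op)^(-0.2)]
P/P0 = 0.066 * [57413^(-0.2) - (57413 + 82939055)^(-0.2)]
P/P0 = 0.066 * [0.1117372 - 0.02607282] = 0.005653849
P = 1530 * 0.005653849 = 8.6504 MW

8.6504


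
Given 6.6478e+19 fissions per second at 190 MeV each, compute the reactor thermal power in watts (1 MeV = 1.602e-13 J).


P = fission_rate * E_MeV * 1.602e-13
P = 6.6478e+19 * 190 * 1.602e-13
P = 2.0235e+09 W

2.0235e+09


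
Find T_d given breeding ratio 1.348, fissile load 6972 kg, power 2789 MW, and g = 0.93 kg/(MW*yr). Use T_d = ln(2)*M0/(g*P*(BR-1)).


Breeding gain G = BR - 1 = 1.348 - 1 = 0.348
Fissile production rate = g * P * G = 0.93 * 2789 * 0.348 = 902.63196 kg/yr
T_d = ln(2) * M0 / (g * P * G)
T_d = ln(2) * 6972 / 902.63196 = 5.3539 yr

5.3539


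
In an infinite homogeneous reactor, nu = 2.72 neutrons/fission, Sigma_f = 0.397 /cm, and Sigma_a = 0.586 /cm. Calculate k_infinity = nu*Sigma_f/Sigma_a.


k_inf = nu * Sigma_f / Sigma_a
k_inf = 2.72 * 0.397 / 0.586
k_inf = 1.8427

1.8427


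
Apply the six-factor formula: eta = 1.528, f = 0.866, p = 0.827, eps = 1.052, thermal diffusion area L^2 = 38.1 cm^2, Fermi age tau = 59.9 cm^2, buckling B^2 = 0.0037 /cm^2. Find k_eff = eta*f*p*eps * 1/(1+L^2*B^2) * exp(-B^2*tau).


k_inf = eta*f*p*eps = 1.528*0.866*0.827*1.052 = 1.151231
P_TNL = 1/(1 + L^2*B^2) = 1/(1 + 38.1*0.0037) = 0.8764472
P_FNL = exp(-B^2*tau) = exp(-0.0037*59.9) = 0.8012118
k_eff = k_inf * P_TNL * P_FNL = 1.151231 * 0.8764472 * 0.8012118
k_eff = 0.80842

0.80842


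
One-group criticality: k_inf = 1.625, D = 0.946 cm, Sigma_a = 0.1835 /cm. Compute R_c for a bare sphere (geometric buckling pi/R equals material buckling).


L^2 = D / Sigma_a = 0.946 / 0.1835 = 5.155313 cm^2
B_m^2 = (k_inf - 1) / L^2 = (1.625 - 1) / 5.155313 = 0.1212342 /cm^2
For a bare sphere: B_g = pi/R, so R_c = pi / sqrt(B_m^2)
R_c = pi / sqrt(0.1212342) = 9.0227 cm

9.0227


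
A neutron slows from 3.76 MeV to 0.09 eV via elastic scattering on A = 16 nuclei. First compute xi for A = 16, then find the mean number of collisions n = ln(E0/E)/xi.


xi = 1 + (A-1)^2/(2A)*ln((A-1)/(A+1)) = 0.1199467 (for A = 16)
n = ln(E0/E) / xi
n = ln(3.76e6 / 0.09) / 0.1199467
n = ln(4.177778e+07) / 0.1199467 = 146.30

146.30


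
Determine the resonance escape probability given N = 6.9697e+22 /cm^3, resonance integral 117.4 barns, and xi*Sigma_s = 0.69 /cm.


p = exp(-N * I * 1e-24 / (xi*Sigma_s))
p = exp(-6.9697e+22 * 117.4 * 1e-24 / 0.69)
p = 7.0775e-06

7.0775e-06


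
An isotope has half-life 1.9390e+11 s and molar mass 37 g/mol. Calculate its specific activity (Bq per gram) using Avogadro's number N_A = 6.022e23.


lambda = ln(2) / t_half = ln(2) / 1.9390e+11 = 3.574766e-12 /s
SA = lambda * N_A / M
SA = 3.574766e-12 * 6.022e23 / 37
SA = 5.8182e+10 Bq/g

5.8182e+10


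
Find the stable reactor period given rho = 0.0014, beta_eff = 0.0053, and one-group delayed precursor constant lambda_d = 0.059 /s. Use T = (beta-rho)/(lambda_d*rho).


T = (beta - rho) / (lambda_d * rho)
T = (0.0053 - 0.0014) / (0.059 * 0.0014)
T = 47.215 s

47.215


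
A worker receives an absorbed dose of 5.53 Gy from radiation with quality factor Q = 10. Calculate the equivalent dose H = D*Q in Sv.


H = D * Q
H = 5.53 * 10
H = 55.300 Sv

55.300


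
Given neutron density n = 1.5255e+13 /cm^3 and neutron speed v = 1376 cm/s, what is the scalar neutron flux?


phi = n * v
phi = 1.5255e+13 * 1376
phi = 2.0991e+16 /cm^2/s

2.0991e+16


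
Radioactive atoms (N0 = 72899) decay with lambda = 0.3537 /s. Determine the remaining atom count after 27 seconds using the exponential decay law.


N = N0 * exp(-lambda * t)
N = 72899 * exp(-0.3537 * 27)
N = 5.1910

5.1910


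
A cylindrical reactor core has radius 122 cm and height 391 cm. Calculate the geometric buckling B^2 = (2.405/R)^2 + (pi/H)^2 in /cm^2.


B^2 = (2.405/R)^2 + (pi/H)^2
B^2 = (2.405/122)^2 + (pi/391)^2
B^2 = 4.5316e-04 /cm^2

4.5316e-04


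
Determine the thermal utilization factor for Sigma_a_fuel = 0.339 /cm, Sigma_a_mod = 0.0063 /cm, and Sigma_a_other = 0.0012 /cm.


f = Sigma_a_fuel / (Sigma_a_fuel + Sigma_a_mod + Sigma_a_other)
f = 0.339 / (0.339 + 0.0063 + 0.0012)
f = 0.97835

0.97835


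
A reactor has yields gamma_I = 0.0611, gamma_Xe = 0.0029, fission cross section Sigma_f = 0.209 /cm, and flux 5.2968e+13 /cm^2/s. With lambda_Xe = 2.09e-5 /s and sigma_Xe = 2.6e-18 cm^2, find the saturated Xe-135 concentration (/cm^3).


Xe_eq = (gamma_I + gamma_Xe) * Sigma_f * phi / (lambda_Xe + sigma_Xe * phi)
Numerator = (0.0611 + 0.0029) * 0.209 * 5.2968e+13 = 7.085000e+11
Denominator = 2.09e-5 + 2.6e-18 * 5.2968e+13 = 1.586168e-04
Xe_eq = 7.085000e+11 / 1.586168e-04 = 4.4667e+15 /cm^3

4.4667e+15


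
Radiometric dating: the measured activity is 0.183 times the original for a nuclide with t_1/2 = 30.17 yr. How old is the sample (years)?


lambda = ln(2) / t_half = ln(2) / 30.17 = 0.02297472 /yr
t = -ln(A/A0) / lambda
t = -ln(0.183) / 0.02297472
t = 73.919 yr

73.919


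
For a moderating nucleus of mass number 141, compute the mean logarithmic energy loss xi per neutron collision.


xi = 1 + (A-1)^2/(2A) * ln((A-1)/(A+1))
xi = 1 + (141-1)^2/(2*141) * ln((141-1)/(141 +1))
xi = 0.014118

0.014118


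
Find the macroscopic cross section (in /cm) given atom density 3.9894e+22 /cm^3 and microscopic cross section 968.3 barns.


Sigma = N * sigma_barns * 1e-24
Sigma = 3.9894e+22 * 968.3 * 1e-24
Sigma = 38.629 /cm

38.629


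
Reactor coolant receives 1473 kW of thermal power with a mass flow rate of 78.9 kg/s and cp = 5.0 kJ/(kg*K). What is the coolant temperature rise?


dT = Q / (m_dot * cp)
dT = 1473 / (78.9 * 5.0)
dT = 3.7338 C

3.7338


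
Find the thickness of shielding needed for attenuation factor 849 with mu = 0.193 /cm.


x = ln(factor) / mu
x = ln(849) / 0.193
x = 34.943 cm

34.943


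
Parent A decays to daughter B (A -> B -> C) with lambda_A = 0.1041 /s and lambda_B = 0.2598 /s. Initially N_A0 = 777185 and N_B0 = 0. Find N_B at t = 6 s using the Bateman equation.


N_B(t) = lambda_A * N_A0 / (lambda_B - lambda_A) * [exp(-lambda_A*t) - exp(-lambda_B*t)]
exp(-0.1041*6) = 0.5354756; exp(-0.2598*6) = 0.2103884
N_B = 0.1041 * 777185 / (0.2598 - 0.1041) * (0.5354756 - 0.2103884)
N_B = 168922

168922


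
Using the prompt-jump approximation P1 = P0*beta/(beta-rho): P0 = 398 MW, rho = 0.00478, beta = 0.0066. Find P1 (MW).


P1/P0 = beta / (beta - rho)
P1/P0 = 0.0066 / (0.0066 - 0.00478) = 3.626374
P1 = 398 * 3.626374 = 1443.3 MW

1443.3


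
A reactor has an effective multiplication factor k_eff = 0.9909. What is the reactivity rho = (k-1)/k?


rho = (k_eff - 1) / k_eff
rho = (0.9909 - 1) / 0.9909
rho = -0.0091836

-0.0091836


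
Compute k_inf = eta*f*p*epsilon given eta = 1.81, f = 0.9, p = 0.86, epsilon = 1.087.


k_inf = eta * f * p * epsilon
k_inf = 1.81 * 0.9 * 0.86 * 1.087
k_inf = 1.5228

1.5228


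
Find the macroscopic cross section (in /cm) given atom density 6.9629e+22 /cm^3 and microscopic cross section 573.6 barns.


Sigma = N * sigma_barns * 1e-24
Sigma = 6.9629e+22 * 573.6 * 1e-24
Sigma = 39.939 /cm

39.939


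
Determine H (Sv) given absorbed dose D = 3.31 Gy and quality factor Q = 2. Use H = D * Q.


H = D * Q
H = 3.31 * 2
H = 6.6200 Sv

6.6200


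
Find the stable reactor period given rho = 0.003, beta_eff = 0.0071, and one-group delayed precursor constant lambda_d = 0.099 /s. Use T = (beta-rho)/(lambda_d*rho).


T = (beta - rho) / (lambda_d * rho)
T = (0.0071 - 0.003) / (0.099 * 0.003)
T = 13.805 s

13.805


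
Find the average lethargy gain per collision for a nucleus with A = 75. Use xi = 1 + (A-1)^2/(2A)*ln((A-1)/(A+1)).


xi = 1 + (A-1)^2/(2A) * ln((A-1)/(A+1))
xi = 1 + (75-1)^2/(2*75) * ln((75-1)/(75 +1))
xi = 0.026431

0.026431


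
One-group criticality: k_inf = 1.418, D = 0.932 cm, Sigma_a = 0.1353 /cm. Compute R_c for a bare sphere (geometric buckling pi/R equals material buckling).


L^2 = D / Sigma_a = 0.932 / 0.1353 = 6.888396 cm^2
B_m^2 = (k_inf - 1) / L^2 = (1.418 - 1) / 6.888396 = 0.06068176 /cm^2
For a bare sphere: B_g = pi/R, so R_c = pi / sqrt(B_m^2)
R_c = pi / sqrt(0.06068176) = 12.753 cm

12.753


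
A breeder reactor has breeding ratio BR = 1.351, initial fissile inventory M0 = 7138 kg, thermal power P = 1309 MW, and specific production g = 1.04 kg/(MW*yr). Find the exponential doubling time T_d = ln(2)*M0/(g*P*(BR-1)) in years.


Breeding gain G = BR - 1 = 1.351 - 1 = 0.351
Fissile production rate = g * P * G = 1.04 * 1309 * 0.351 = 477.83736 kg/yr
T_d = ln(2) * M0 / (g * P * G)
T_d = ln(2) * 7138 / 477.83736 = 10.354 yr

10.354


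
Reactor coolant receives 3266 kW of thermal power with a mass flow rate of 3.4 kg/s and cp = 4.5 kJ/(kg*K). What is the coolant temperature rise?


dT = Q / (m_dot * cp)
dT = 3266 / (3.4 * 4.5)
dT = 213.46 C

213.46


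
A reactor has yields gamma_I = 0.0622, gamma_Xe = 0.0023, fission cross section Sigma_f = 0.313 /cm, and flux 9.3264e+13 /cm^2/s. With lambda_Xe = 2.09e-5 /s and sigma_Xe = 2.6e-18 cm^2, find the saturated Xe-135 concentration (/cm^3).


Xe_eq = (gamma_I + gamma_Xe) * Sigma_f * phi / (lambda_Xe + sigma_Xe * phi)
Numerator = (0.0622 + 0.0023) * 0.313 * 9.3264e+13 = 1.882860e+12
Denominator = 2.09e-5 + 2.6e-18 * 9.3264e+13 = 2.633864e-04
Xe_eq = 1.882860e+12 / 2.633864e-04 = 7.1487e+15 /cm^3

7.1487e+15


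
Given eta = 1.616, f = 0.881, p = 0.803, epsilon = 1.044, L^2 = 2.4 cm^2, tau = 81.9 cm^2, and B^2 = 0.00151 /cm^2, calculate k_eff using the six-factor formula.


k_inf = eta*f*p*eps = 1.616*0.881*0.803*1.044 = 1.193530
P_TNL = 1/(1 + L^2*B^2) = 1/(1 + 2.4*0.00151) = 0.9963891
P_FNL = exp(-B^2*tau) = exp(-0.00151*81.9) = 0.8836723
k_eff = k_inf * P_TNL * P_FNL = 1.193530 * 0.9963891 * 0.8836723
k_eff = 1.0509

1.0509


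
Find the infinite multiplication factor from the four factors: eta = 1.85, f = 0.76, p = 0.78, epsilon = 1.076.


k_inf = eta * f * p * epsilon
k_inf = 1.85 * 0.76 * 0.78 * 1.076
k_inf = 1.1800

1.1800


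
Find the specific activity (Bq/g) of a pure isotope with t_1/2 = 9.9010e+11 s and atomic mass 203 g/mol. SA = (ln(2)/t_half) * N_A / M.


lambda = ln(2) / t_half = ln(2) / 9.9010e+11 = 7.000780e-13 /s
SA = lambda * N_A / M
SA = 7.000780e-13 * 6.022e23 / 203
SA = 2.0768e+09 Bq/g

2.0768e+09


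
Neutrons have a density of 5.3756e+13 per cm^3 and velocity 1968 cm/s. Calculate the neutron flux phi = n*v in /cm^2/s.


phi = n * v
phi = 5.3756e+13 * 1968
phi = 1.0579e+17 /cm^2/s

1.0579e+17


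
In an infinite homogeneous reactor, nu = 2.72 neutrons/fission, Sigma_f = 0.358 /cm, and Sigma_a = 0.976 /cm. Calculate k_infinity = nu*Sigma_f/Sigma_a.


k_inf = nu * Sigma_f / Sigma_a
k_inf = 2.72 * 0.358 / 0.976
k_inf = 0.99770

0.99770


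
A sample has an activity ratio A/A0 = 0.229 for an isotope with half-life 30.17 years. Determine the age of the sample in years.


lambda = ln(2) / t_half = ln(2) / 30.17 = 0.02297472 /yr
t = -ln(A/A0) / lambda
t = -ln(0.229) / 0.02297472
t = 64.159 yr

64.159


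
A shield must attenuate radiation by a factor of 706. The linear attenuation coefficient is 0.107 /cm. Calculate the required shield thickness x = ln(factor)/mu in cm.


x = ln(factor) / mu
x = ln(706) / 0.107
x = 61.305 cm

61.305


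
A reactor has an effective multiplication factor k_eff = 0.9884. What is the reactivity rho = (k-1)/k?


rho = (k_eff - 1) / k_eff
rho = (0.9884 - 1) / 0.9884
rho = -0.011736

-0.011736


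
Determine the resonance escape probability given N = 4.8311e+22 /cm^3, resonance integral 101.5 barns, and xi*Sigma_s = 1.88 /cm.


p = exp(-N * I * 1e-24 / (xi*Sigma_s))
p = exp(-4.8311e+22 * 101.5 * 1e-24 / 1.88)
p = 0.073661

0.073661


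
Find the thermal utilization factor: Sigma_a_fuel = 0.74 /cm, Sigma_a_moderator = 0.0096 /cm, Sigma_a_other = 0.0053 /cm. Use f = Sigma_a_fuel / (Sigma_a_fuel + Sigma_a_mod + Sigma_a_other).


f = Sigma_a_fuel / (Sigma_a_fuel + Sigma_a_mod + Sigma_a_other)
f = 0.74 / (0.74 + 0.0096 + 0.0053)
f = 0.98026

0.98026


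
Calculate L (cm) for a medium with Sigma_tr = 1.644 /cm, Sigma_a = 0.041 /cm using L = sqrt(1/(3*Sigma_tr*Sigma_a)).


D = 1 / (3 * Sigma_tr) = 1 / (3 * 1.644) = 0.2027575 cm
L = sqrt(D / Sigma_a)
L = sqrt(0.2027575 / 0.041)
L = 2.2238 cm

2.2238


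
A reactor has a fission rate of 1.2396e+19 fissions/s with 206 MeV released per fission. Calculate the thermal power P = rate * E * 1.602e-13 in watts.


P = fission_rate * E_MeV * 1.602e-13
P = 1.2396e+19 * 206 * 1.602e-13
P = 4.0908e+08 W

4.0908e+08


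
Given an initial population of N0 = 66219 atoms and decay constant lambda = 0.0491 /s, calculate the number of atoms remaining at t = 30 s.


N = N0 * exp(-lambda * t)
N = 66219 * exp(-0.0491 * 30)
N = 15180

15180


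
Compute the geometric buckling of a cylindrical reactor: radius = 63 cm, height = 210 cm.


B^2 = (2.405/R)^2 + (pi/H)^2
B^2 = (2.405/63)^2 + (pi/210)^2
B^2 = 0.0016811 /cm^2

0.0016811


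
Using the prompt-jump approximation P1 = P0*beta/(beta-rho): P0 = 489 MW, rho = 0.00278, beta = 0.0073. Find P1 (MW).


P1/P0 = beta / (beta - rho)
P1/P0 = 0.0073 / (0.0073 - 0.00278) = 1.615044
P1 = 489 * 1.615044 = 789.76 MW

789.76


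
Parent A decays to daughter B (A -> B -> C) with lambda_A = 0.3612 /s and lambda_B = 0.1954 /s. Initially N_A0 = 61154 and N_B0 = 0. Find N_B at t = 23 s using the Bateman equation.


N_B(t) = lambda_A * N_A0 / (lambda_B - lambda_A) * [exp(-lambda_A*t) - exp(-lambda_B*t)]
exp(-0.3612*23) = 2.466353e-04; exp(-0.1954*23) = 0.01117362
N_B = 0.3612 * 61154 / (0.1954 - 0.3612) * (2.466353e-04 - 0.01117362)
N_B = 1455.8

1455.8


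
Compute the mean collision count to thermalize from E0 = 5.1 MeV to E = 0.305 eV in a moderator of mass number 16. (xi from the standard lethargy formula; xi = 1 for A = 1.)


xi = 1 + (A-1)^2/(2A)*ln((A-1)/(A+1)) = 0.1199467 (for A = 16)
n = ln(E0/E) / xi
n = ln(5.1e6 / 0.305) / 0.1199467
n = ln(1.672131e+07) / 0.1199467 = 138.66

138.66


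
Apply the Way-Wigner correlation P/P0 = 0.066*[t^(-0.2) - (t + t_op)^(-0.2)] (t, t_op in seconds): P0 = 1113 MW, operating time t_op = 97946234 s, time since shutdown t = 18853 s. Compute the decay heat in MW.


P/P0 = 0.066 * [t^(-0.2) - (t + t_op)^(-0.2)]
P/P0 = 0.066 * [18853^(-0.2) - (18853 + 97946234)^(-0.2)]
P/P0 = 0.066 * [0.1396124 - 0.02522236] = 0.007549743
P = 1113 * 0.007549743 = 8.4029 MW

8.4029


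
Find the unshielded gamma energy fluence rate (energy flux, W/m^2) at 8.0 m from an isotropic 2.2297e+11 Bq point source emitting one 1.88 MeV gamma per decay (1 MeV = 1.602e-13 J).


psi = A * E * 1.602e-13 / (4*pi*r^2)
psi = 2.2297e+11 * 1.88 * 1.602e-13 / (4*pi*8.0^2)
psi = 8.3498e-05 W/m^2

8.3498e-05


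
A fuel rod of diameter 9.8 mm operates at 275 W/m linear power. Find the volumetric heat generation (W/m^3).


r = D / 2 / 1000 = 9.8 / 2 / 1000 = 0.0049 m
q''' = q' / (pi * r^2)
q''' = 275 / (pi * 0.0049^2)
q''' = 3.6458e+06 W/m^3

3.6458e+06


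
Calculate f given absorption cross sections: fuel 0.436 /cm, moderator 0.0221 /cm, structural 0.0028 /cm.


f = Sigma_a_fuel / (Sigma_a_fuel + Sigma_a_mod + Sigma_a_other)
f = 0.436 / (0.436 + 0.0221 + 0.0028)
f = 0.94598

0.94598


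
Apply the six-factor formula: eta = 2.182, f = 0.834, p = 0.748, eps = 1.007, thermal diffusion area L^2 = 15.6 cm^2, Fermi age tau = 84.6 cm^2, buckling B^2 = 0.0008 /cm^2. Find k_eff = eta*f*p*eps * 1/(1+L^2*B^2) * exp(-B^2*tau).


k_inf = eta*f*p*eps = 2.182*0.834*0.748*1.007 = 1.370730
P_TNL = 1/(1 + L^2*B^2) = 1/(1 + 15.6*0.0008) = 0.9876738
P_FNL = exp(-B^2*tau) = exp(-0.0008*84.6) = 0.9345595
k_eff = k_inf * P_TNL * P_FNL = 1.370730 * 0.9876738 * 0.9345595
k_eff = 1.2652

1.2652


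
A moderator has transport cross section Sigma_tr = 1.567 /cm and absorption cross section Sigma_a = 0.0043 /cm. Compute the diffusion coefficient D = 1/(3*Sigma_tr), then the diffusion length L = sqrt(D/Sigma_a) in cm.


D = 1 / (3 * Sigma_tr) = 1 / (3 * 1.567) = 0.2127207 cm
L = sqrt(D / Sigma_a)
L = sqrt(0.2127207 / 0.0043)
L = 7.0335 cm

7.0335


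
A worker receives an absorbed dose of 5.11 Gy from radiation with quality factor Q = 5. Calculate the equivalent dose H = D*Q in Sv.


H = D * Q
H = 5.11 * 5
H = 25.550 Sv

25.550


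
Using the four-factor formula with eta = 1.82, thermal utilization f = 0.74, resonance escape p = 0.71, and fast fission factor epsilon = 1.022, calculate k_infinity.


k_inf = eta * f * p * epsilon
k_inf = 1.82 * 0.74 * 0.71 * 1.022
k_inf = 0.97727

0.97727


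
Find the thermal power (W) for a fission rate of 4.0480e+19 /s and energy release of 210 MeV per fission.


P = fission_rate * E_MeV * 1.602e-13
P = 4.0480e+19 * 210 * 1.602e-13
P = 1.3618e+09 W

1.3618e+09


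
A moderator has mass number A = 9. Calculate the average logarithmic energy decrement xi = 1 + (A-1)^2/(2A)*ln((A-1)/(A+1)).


xi = 1 + (A-1)^2/(2A) * ln((A-1)/(A+1))
xi = 1 + (9-1)^2/(2*9) * ln((9-1)/(9 +1))
xi = 0.20660

0.20660


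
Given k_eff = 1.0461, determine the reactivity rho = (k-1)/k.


rho = (k_eff - 1) / k_eff
rho = (1.0461 - 1) / 1.0461
rho = 0.044068

0.044068


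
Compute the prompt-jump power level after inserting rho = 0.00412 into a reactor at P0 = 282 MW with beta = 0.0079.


P1/P0 = beta / (beta - rho)
P1/P0 = 0.0079 / (0.0079 - 0.00412) = 2.089947
P1 = 282 * 2.089947 = 589.37 MW

589.37


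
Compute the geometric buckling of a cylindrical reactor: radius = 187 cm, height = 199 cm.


B^2 = (2.405/R)^2 + (pi/H)^2
B^2 = (2.405/187)^2 + (pi/199)^2
B^2 = 4.1463e-04 /cm^2

4.1463e-04


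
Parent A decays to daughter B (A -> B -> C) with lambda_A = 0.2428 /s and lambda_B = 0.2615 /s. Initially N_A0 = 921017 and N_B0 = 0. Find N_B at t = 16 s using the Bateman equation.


N_B(t) = lambda_A * N_A0 / (lambda_B - lambda_A) * [exp(-lambda_A*t) - exp(-lambda_B*t)]
exp(-0.2428*16) = 0.02055194; exp(-0.2615*16) = 0.01523744
N_B = 0.2428 * 921017 / (0.2615 - 0.2428) * (0.02055194 - 0.01523744)
N_B = 63553

63553


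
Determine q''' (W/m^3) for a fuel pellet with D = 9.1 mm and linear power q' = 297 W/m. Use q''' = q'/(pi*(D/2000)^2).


r = D / 2 / 1000 = 9.1 / 2 / 1000 = 0.00455 m
q''' = q' / (pi * r^2)
q''' = 297 / (pi * 0.00455^2)
q''' = 4.5665e+06 W/m^3

4.5665e+06


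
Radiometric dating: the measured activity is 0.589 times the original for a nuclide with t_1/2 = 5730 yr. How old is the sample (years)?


lambda = ln(2) / t_half = ln(2) / 5730 = 1.209681e-04 /yr
t = -ln(A/A0) / lambda
t = -ln(0.589) / 1.209681e-04
t = 4375.8 yr

4375.8


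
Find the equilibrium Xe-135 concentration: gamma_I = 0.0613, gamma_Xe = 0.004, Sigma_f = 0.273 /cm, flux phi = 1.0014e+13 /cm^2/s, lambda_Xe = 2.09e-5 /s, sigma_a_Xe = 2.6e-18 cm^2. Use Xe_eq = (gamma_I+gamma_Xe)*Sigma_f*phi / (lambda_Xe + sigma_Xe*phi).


Xe_eq = (gamma_I + gamma_Xe) * Sigma_f * phi / (lambda_Xe + sigma_Xe * phi)
Numerator = (0.0613 + 0.004) * 0.273 * 1.0014e+13 = 1.785186e+11
Denominator = 2.09e-5 + 2.6e-18 * 1.0014e+13 = 4.693640e-05
Xe_eq = 1.785186e+11 / 4.693640e-05 = 3.8034e+15 /cm^3

3.8034e+15


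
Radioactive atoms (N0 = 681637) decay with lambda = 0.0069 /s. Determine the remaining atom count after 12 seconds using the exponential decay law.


N = N0 * exp(-lambda * t)
N = 681637 * exp(-0.0069 * 12)
N = 627471

627471


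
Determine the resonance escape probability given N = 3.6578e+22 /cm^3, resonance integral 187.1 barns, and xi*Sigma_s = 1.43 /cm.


p = exp(-N * I * 1e-24 / (xi*Sigma_s))
p = exp(-3.6578e+22 * 187.1 * 1e-24 / 1.43)
p = 0.0083472

0.0083472


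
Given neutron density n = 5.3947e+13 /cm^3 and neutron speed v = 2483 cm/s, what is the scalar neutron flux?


phi = n * v
phi = 5.3947e+13 * 2483
phi = 1.3395e+17 /cm^2/s

1.3395e+17


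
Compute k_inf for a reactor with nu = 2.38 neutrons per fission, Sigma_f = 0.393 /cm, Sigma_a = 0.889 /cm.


k_inf = nu * Sigma_f / Sigma_a
k_inf = 2.38 * 0.393 / 0.889
k_inf = 1.0521

1.0521


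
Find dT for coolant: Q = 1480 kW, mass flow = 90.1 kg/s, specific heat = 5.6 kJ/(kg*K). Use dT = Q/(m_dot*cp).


dT = Q / (m_dot * cp)
dT = 1480 / (90.1 * 5.6)
dT = 2.9332 C

2.9332


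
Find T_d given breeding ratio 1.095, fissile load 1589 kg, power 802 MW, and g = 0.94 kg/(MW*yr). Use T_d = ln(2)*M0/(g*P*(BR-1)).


Breeding gain G = BR - 1 = 1.095 - 1 = 0.095
Fissile production rate = g * P * G = 0.94 * 802 * 0.095 = 71.6186 kg/yr
T_d = ln(2) * M0 / (g * P * G)
T_d = ln(2) * 1589 / 71.6186 = 15.379 yr

15.379


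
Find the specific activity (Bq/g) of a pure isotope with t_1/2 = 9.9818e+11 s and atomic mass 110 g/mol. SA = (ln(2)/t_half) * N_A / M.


lambda = ln(2) / t_half = ln(2) / 9.9818e+11 = 6.944110e-13 /s
SA = lambda * N_A / M
SA = 6.944110e-13 * 6.022e23 / 110
SA = 3.8016e+09 Bq/g

3.8016e+09


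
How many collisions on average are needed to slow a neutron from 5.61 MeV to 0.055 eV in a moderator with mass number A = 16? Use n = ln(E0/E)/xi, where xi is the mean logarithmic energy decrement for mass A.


xi = 1 + (A-1)^2/(2A)*ln((A-1)/(A+1)) = 0.1199467 (for A = 16)
n = ln(E0/E) / xi
n = ln(5.61e6 / 0.055) / 0.1199467
n = ln(1.020000e+08) / 0.1199467 = 153.74

153.74


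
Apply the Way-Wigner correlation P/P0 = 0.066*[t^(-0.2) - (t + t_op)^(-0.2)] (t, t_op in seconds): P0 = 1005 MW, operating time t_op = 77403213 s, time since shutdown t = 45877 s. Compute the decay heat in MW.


P/P0 = 0.066 * [t^(-0.2) - (t + t_op)^(-0.2)]
P/P0 = 0.066 * [45877^(-0.2) - (45877 + 77403213)^(-0.2)]
P/P0 = 0.066 * [0.1168641 - 0.02643606] = 0.005968251
P = 1005 * 0.005968251 = 5.9981 MW

5.9981


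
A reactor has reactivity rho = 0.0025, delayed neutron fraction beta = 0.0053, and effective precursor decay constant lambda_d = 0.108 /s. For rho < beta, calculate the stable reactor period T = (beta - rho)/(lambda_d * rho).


T = (beta - rho) / (lambda_d * rho)
T = (0.0053 - 0.0025) / (0.108 * 0.0025)
T = 10.370 s

10.370


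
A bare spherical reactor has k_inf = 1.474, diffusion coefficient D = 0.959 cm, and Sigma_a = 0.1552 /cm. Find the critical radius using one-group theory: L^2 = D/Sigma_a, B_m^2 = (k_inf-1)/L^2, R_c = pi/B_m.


L^2 = D / Sigma_a = 0.959 / 0.1552 = 6.179124 cm^2
B_m^2 = (k_inf - 1) / L^2 = (1.474 - 1) / 6.179124 = 0.07670990 /cm^2
For a bare sphere: B_g = pi/R, so R_c = pi / sqrt(B_m^2)
R_c = pi / sqrt(0.07670990) = 11.343 cm

11.343


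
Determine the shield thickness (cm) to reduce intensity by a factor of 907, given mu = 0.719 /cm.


x = ln(factor) / mu
x = ln(907) / 0.719
x = 9.4717 cm

9.4717


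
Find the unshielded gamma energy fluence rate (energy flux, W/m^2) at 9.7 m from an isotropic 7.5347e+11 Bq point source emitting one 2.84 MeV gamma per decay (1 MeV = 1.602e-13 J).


psi = A * E * 1.602e-13 / (4*pi*r^2)
psi = 7.5347e+11 * 2.84 * 1.602e-13 / (4*pi*9.7^2)
psi = 2.8993e-04 W/m^2

2.8993e-04


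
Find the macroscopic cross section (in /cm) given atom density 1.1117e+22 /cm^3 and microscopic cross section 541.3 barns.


Sigma = N * sigma_barns * 1e-24
Sigma = 1.1117e+22 * 541.3 * 1e-24
Sigma = 6.0176 /cm

6.0176


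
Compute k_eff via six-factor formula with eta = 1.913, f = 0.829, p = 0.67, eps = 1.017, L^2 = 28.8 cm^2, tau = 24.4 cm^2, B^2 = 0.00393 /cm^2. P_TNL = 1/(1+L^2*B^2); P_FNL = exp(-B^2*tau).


k_inf = eta*f*p*eps = 1.913*0.829*0.67*1.017 = 1.080601
P_TNL = 1/(1 + L^2*B^2) = 1/(1 + 28.8*0.00393) = 0.8983241
P_FNL = exp(-B^2*tau) = exp(-0.00393*24.4) = 0.9085621
k_eff = k_inf * P_TNL * P_FNL = 1.080601 * 0.8983241 * 0.9085621
k_eff = 0.88197

0.88197


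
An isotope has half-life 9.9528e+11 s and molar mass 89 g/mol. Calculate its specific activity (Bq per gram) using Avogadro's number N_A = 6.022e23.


lambda = ln(2) / t_half = ln(2) / 9.9528e+11 = 6.964344e-13 /s
SA = lambda * N_A / M
SA = 6.964344e-13 * 6.022e23 / 89
SA = 4.7123e+09 Bq/g

4.7123e+09


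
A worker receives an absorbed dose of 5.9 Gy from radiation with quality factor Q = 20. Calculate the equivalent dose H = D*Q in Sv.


H = D * Q
H = 5.9 * 20
H = 118.00 Sv

118.00


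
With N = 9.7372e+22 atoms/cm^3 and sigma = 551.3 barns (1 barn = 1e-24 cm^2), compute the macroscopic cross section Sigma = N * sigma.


Sigma = N * sigma_barns * 1e-24
Sigma = 9.7372e+22 * 551.3 * 1e-24
Sigma = 53.681 /cm

53.681


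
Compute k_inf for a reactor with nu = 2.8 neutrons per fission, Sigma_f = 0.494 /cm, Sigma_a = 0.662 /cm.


k_inf = nu * Sigma_f / Sigma_a
k_inf = 2.8 * 0.494 / 0.662
k_inf = 2.0894

2.0894


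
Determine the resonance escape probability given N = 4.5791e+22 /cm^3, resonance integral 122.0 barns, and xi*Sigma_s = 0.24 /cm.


p = exp(-N * I * 1e-24 / (xi*Sigma_s))
p = exp(-4.5791e+22 * 122.0 * 1e-24 / 0.24)
p = 7.7784e-11

7.7784e-11


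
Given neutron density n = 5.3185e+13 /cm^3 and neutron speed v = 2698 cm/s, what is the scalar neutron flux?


phi = n * v
phi = 5.3185e+13 * 2698
phi = 1.4349e+17 /cm^2/s

1.4349e+17


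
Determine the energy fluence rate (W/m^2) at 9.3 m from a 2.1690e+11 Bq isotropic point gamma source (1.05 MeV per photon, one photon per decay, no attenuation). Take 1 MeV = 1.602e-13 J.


psi = A * E * 1.602e-13 / (4*pi*r^2)
psi = 2.1690e+11 * 1.05 * 1.602e-13 / (4*pi*9.3^2)
psi = 3.3569e-05 W/m^2

3.3569e-05


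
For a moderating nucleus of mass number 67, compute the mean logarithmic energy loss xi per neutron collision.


xi = 1 + (A-1)^2/(2A) * ln((A-1)/(A+1))
xi = 1 + (67-1)^2/(2*67) * ln((67-1)/(67 +1))
xi = 0.029556

0.029556


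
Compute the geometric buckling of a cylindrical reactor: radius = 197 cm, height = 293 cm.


B^2 = (2.405/R)^2 + (pi/H)^2
B^2 = (2.405/197)^2 + (pi/293)^2
B^2 = 2.6400e-04 /cm^2

2.6400e-04


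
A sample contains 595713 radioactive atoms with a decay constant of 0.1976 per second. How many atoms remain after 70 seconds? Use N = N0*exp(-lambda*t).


N = N0 * exp(-lambda * t)
N = 595713 * exp(-0.1976 * 70)
N = 0.58597

0.58597


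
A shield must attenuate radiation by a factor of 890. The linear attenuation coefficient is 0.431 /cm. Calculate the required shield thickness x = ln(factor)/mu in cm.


x = ln(factor) / mu
x = ln(890) / 0.431
x = 15.757 cm

15.757


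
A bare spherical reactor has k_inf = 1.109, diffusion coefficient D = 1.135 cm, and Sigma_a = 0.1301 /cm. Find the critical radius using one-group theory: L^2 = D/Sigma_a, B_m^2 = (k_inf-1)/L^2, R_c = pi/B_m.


L^2 = D / Sigma_a = 1.135 / 0.1301 = 8.724058 cm^2
B_m^2 = (k_inf - 1) / L^2 = (1.109 - 1) / 8.724058 = 0.01249419 /cm^2
For a bare sphere: B_g = pi/R, so R_c = pi / sqrt(B_m^2)
R_c = pi / sqrt(0.01249419) = 28.106 cm

28.106


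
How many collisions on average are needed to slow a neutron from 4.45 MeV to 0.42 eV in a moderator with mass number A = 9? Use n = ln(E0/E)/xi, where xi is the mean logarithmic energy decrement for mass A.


xi = 1 + (A-1)^2/(2A)*ln((A-1)/(A+1)) = 0.2066007 (for A = 9)
n = ln(E0/E) / xi
n = ln(4.45e6 / 0.42) / 0.2066007
n = ln(1.059524e+07) / 0.2066007 = 78.296

78.296


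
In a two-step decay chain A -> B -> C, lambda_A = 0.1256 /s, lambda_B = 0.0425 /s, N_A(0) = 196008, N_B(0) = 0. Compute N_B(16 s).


N_B(t) = lambda_A * N_A0 / (lambda_B - lambda_A) * [exp(-lambda_A*t) - exp(-lambda_B*t)]
exp(-0.1256*16) = 0.1340423; exp(-0.0425*16) = 0.5066170
N_B = 0.1256 * 196008 / (0.0425 - 0.1256) * (0.1340423 - 0.5066170)
N_B = 110376

110376


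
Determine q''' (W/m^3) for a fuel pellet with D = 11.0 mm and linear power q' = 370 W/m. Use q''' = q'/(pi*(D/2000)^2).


r = D / 2 / 1000 = 11.0 / 2 / 1000 = 0.0055 m
q''' = q' / (pi * r^2)
q''' = 370 / (pi * 0.0055^2)
q''' = 3.8934e+06 W/m^3

3.8934e+06


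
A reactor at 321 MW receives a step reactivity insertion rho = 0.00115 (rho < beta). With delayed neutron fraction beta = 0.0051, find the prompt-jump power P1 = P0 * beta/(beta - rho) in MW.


P1/P0 = beta / (beta - rho)
P1/P0 = 0.0051 / (0.0051 - 0.00115) = 1.291139
P1 = 321 * 1.291139 = 414.46 MW

414.46


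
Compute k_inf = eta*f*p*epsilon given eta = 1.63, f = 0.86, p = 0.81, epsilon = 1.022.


k_inf = eta * f * p * epsilon
k_inf = 1.63 * 0.86 * 0.81 * 1.022
k_inf = 1.1604

1.1604


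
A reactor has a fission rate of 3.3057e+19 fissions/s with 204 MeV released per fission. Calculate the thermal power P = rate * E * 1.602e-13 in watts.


P = fission_rate * E_MeV * 1.602e-13
P = 3.3057e+19 * 204 * 1.602e-13
P = 1.0803e+09 W

1.0803e+09


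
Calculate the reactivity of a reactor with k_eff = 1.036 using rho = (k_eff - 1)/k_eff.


rho = (k_eff - 1) / k_eff
rho = (1.036 - 1) / 1.036
rho = 0.034749

0.034749


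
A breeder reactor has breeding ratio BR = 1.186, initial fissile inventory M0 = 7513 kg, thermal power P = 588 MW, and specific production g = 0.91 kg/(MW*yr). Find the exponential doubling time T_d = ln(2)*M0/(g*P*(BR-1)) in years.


Breeding gain G = BR - 1 = 1.186 - 1 = 0.186
Fissile production rate = g * P * G = 0.91 * 588 * 0.186 = 99.52488 kg/yr
T_d = ln(2) * M0 / (g * P * G)
T_d = ln(2) * 7513 / 99.52488 = 52.325 yr

52.325


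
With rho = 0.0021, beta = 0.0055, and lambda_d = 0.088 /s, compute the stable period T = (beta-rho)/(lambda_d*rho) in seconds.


T = (beta - rho) / (lambda_d * rho)
T = (0.0055 - 0.0021) / (0.088 * 0.0021)
T = 18.398 s

18.398


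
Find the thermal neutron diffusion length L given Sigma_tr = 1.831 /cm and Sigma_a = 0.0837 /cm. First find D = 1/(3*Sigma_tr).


D = 1 / (3 * Sigma_tr) = 1 / (3 * 1.831) = 0.1820499 cm
L = sqrt(D / Sigma_a)
L = sqrt(0.1820499 / 0.0837)
L = 1.4748 cm

1.4748


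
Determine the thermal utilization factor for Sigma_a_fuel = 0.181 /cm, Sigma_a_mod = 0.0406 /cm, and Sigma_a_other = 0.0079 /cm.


f = Sigma_a_fuel / (Sigma_a_fuel + Sigma_a_mod + Sigma_a_other)
f = 0.181 / (0.181 + 0.0406 + 0.0079)
f = 0.78867

0.78867


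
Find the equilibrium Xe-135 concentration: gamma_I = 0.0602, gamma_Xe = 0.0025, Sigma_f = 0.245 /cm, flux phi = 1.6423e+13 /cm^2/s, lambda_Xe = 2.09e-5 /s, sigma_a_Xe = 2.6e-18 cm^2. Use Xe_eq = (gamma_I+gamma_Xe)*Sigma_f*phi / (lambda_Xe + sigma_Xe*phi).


Xe_eq = (gamma_I + gamma_Xe) * Sigma_f * phi / (lambda_Xe + sigma_Xe * phi)
Numerator = (0.0602 + 0.0025) * 0.245 * 1.6423e+13 = 2.522819e+11
Denominator = 2.09e-5 + 2.6e-18 * 1.6423e+13 = 6.359980e-05
Xe_eq = 2.522819e+11 / 6.359980e-05 = 3.9667e+15 /cm^3

3.9667e+15


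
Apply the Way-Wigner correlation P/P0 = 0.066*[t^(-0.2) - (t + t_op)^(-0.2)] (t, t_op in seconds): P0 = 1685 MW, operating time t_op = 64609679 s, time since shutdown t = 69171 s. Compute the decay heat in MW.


P/P0 = 0.066 * [t^(-0.2) - (t + t_op)^(-0.2)]
P/P0 = 0.066 * [69171^(-0.2) - (69171 + 64609679)^(-0.2)]
P/P0 = 0.066 * [0.1076503 - 0.02740612] = 0.005296116
P = 1685 * 0.005296116 = 8.9240 MW

8.9240


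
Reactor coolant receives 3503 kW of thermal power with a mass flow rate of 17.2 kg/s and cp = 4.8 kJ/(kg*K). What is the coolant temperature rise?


dT = Q / (m_dot * cp)
dT = 3503 / (17.2 * 4.8)
dT = 42.430 C

42.430
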